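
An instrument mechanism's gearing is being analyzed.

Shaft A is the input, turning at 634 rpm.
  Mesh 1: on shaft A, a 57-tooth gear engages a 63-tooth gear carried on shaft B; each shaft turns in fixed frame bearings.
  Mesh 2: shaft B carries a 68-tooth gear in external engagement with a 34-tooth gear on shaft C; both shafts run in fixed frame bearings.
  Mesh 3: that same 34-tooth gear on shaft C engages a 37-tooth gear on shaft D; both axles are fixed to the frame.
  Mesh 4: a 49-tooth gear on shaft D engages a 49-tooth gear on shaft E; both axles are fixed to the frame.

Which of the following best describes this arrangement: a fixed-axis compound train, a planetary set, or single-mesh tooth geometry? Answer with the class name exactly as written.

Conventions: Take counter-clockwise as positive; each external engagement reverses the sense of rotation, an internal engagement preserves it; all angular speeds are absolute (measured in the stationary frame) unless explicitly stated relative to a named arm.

fixed-axis compound train

recognized (5 fixed axles, 4 meshes): fixed-axis compound train
classification: fixed-axis compound train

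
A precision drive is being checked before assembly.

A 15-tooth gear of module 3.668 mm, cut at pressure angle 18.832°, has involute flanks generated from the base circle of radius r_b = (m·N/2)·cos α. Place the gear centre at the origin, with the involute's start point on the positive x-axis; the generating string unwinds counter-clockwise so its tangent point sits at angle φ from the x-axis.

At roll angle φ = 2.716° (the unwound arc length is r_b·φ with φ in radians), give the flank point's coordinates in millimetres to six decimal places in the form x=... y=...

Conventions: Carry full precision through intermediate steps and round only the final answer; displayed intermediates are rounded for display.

x=26.066603 y=0.000924

class = single-mesh tooth geometry [base-circle involute, m = 3.668, 15T]
pitch radius r_p = m·N/2 = 3.668·15/2 = 27.510000
base radius r_b = r_p·cos α = 27.510000·cos 18.832° = 26.037366
roll angle φ = 2.716° = 0.04740314 rad
x = r_b·(cos φ + φ·sin φ) = 26.066603
y = r_b·(sin φ − φ·cos φ) = 0.000924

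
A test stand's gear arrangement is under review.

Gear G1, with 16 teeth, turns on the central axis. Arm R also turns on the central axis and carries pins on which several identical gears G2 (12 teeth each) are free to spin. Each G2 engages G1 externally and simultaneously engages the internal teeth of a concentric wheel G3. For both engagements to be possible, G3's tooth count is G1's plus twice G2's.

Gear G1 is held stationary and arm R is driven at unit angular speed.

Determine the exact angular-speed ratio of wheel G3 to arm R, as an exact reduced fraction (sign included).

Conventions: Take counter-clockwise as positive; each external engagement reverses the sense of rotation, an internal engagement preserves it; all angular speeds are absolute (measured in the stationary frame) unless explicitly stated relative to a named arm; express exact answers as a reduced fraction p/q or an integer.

7/5

recognized (axles ride arm R): planetary set, 16/12/40 teeth
ring teeth: 16 + 2·12 = 40
16(ω_sun−ω_arm) = −40(ω_ring−ω_arm),  ω_sun = 0, ω_arm = 1
ω_ring = 1 − (16/40)(0−1) = 7/5
ω_out/ω_in = 7/5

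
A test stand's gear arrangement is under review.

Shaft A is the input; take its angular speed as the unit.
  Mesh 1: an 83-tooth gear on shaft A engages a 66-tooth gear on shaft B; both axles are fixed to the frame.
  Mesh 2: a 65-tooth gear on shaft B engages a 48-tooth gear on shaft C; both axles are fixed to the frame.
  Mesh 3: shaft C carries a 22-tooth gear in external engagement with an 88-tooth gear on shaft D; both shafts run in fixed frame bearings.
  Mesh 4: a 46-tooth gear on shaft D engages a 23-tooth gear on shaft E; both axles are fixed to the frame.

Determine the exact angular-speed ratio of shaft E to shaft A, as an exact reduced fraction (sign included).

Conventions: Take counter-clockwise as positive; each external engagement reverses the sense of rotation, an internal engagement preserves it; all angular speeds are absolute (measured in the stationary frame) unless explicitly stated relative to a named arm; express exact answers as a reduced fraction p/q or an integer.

class = fixed-axis compound train [4 meshes; 4 ratios multiply, 4 sense flips]
mesh 1 [83T→66T]: running ratio 83/66, sense −
mesh 2 [65T→48T]: running ratio 5395/3168, sense +
mesh 3 [22T→88T]: running ratio 5395/12672, sense −
mesh 4 [46T→23T]: running ratio 5395/6336, sense +
ω_out/ω_in = 5395/6336

5395/6336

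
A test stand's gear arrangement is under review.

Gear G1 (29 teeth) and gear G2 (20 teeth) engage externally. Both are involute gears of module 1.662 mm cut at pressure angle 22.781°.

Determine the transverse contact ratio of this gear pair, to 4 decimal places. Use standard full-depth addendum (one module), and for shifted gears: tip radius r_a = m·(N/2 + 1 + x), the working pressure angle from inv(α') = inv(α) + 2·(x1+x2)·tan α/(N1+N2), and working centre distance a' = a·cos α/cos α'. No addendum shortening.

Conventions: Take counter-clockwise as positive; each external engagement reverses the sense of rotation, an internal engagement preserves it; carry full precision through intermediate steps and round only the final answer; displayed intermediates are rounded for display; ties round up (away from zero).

1.5040

class = single-mesh tooth geometry [involute pair 29T × 20T, m = 1.662]
base radii: r_b1 = 22.219076, r_b2 = 15.323500
tip radii: r_a1 = 25.761000, r_a2 = 18.282000
no profile shift: α' = α, a' = a
action lengths: √(r_a1²−r_b1²) = 13.036173, √(r_a2²−r_b2²) = 9.971051
base pitch p_b = π·m·cos α = 4.814020
CR = (13.036173 + 9.971051 − 40.719000·sin 22.78100°)/4.814020 = 1.504029
contact ratio ≈ 1.5040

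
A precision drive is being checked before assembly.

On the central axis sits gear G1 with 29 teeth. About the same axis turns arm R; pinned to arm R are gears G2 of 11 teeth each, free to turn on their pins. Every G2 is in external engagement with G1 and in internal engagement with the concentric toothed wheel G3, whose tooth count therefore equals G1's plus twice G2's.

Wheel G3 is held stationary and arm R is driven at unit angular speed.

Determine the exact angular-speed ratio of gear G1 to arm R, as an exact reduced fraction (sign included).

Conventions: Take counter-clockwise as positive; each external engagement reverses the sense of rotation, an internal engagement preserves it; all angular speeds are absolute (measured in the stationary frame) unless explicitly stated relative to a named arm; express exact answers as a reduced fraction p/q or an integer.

recognized (axles ride arm R): planetary set, 29/11/51 teeth
ring teeth: 29 + 2·11 = 51
29(ω_sun−ω_arm) = −51(ω_ring−ω_arm),  ω_ring = 0, ω_arm = 1
ω_sun = 1 − (51/29)(0−1) = 80/29
ω_out/ω_in = 80/29

80/29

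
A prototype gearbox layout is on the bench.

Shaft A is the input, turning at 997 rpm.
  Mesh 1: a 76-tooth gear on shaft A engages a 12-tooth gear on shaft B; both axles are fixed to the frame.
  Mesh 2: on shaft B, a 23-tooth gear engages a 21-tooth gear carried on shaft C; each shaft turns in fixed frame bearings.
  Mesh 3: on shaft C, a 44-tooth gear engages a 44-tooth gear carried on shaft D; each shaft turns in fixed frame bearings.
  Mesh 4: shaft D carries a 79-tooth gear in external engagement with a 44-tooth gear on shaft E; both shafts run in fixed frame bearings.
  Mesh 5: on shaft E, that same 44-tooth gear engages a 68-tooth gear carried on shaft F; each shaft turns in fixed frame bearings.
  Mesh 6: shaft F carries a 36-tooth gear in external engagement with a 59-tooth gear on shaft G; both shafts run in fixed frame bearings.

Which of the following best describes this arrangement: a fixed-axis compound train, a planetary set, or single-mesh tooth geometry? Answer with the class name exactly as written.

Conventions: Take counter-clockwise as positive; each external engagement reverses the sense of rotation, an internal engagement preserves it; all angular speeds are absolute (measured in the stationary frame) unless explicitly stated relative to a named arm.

fixed-axis compound train

class = fixed-axis compound train [6 meshes; 6 ratios multiply, 6 sense flips]
classification: fixed-axis compound train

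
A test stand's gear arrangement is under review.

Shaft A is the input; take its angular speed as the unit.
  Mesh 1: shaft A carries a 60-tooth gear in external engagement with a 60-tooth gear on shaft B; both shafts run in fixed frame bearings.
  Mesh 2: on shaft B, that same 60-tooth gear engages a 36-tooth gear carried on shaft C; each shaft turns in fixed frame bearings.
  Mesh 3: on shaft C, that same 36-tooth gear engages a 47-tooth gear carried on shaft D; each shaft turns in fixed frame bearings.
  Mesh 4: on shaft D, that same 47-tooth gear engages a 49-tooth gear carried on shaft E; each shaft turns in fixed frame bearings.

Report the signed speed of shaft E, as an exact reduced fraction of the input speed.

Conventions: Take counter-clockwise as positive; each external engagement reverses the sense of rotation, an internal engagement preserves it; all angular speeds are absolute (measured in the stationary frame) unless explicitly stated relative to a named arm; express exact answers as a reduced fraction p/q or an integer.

60/49

4-mesh fixed-axis compound train (all bearings frame-fixed)
mesh 1 [60T→60T]: |ω|/ω_in = 1×60/60 = 1, sense flips to −
mesh 2 [60T→36T]: |ω|/ω_in = 1×60/36 = 5/3, sense flips to +
mesh 3 [36T→47T]: |ω|/ω_in = (5/3)×36/47 = 60/47, sense flips to −
mesh 4 [47T→49T]: |ω|/ω_in = (60/47)×47/49 = 60/49, sense flips to +
signed output speed (× input speed) = 60/49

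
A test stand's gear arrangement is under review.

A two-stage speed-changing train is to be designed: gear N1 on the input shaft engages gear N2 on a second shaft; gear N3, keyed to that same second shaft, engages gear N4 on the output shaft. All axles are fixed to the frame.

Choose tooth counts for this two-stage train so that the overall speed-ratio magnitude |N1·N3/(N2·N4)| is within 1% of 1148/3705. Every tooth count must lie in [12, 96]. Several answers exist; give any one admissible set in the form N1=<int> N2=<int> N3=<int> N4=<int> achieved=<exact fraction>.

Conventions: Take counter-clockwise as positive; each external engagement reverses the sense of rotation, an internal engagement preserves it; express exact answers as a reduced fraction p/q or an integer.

N1=14 N2=39 N3=82 N4=95 achieved=1148/3705

topology: fixed-axis compound train — 2 stages, target 1148/3705
target = 1148/3705 in lowest terms: an exact hit needs N1·N3 = k·1148 and N2·N4 = k·3705 for one integer k, every count in [12, 96]; additionally prefer no 1:1 stage (N1 ≠ N2, N3 ≠ N4)
k = 1: N1·N3 = 1148 = 14·82, N2·N4 = 3705 = 39·95
achieved = 14·82/(39·95) = 1148/3705; |achieved − target| = 0 ≤ 287/92625 ✓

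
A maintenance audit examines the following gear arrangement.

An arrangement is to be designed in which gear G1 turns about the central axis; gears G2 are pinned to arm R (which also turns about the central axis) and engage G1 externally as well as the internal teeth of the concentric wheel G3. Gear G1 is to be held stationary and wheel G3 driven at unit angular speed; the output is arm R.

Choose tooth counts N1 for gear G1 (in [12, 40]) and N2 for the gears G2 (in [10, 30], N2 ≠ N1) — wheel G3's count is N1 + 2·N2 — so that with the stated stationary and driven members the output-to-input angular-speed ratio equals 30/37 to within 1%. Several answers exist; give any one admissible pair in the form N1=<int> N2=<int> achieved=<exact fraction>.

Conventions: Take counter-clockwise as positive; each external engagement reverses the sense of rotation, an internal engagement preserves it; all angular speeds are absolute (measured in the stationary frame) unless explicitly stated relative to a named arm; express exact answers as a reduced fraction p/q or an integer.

design class (target 30/37): planetary set
Willis with ω_sun = 0: ω_arm/ω_ring = N3/(N1+N3); set equal to 30/37  ⇒  N3/N1 = (30/37)/(1 − 30/37) = 30/7
N3 = N1 + 2·N2  ⇒  N2/N1 = (N3/N1 − 1)/2 = (30/7 − 1)/2 = 23/14
smallest multiple with N1 ≥ 12 and N2 ≥ 10: k = 1  ⇒  N1 = 1·14 = 14, N2 = 1·23 = 23 (N1 ≤ 40, N2 ≤ 30, N2 ≠ N1 ✓), N3 = 14 + 2·23 = 60
check: N3/(N1+N3) with N1 = 14, N3 = 60 gives 30/37; |achieved − target| = 0 ≤ 3/370 ✓

N1=14 N2=23 achieved=30/37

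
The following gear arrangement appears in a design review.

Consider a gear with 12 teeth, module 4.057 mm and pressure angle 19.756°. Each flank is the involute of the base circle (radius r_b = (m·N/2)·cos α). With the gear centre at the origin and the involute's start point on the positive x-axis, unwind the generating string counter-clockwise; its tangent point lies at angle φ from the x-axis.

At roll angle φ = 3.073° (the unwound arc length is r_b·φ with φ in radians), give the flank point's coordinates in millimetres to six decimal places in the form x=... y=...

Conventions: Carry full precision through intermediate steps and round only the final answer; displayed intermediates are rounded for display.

topology: single-mesh involute geometry — m = 4.057, N = 12
pitch radius r_p = m·N/2 = 4.057·12/2 = 24.342000
base radius r_b = r_p·cos α = 24.342000·cos 19.756° = 22.909245
roll angle φ = 3.073° = 0.05363397 rad
x = r_b·(cos φ + φ·sin φ) = 22.942172
y = r_b·(sin φ − φ·cos φ) = 0.001178

x=22.942172 y=0.001178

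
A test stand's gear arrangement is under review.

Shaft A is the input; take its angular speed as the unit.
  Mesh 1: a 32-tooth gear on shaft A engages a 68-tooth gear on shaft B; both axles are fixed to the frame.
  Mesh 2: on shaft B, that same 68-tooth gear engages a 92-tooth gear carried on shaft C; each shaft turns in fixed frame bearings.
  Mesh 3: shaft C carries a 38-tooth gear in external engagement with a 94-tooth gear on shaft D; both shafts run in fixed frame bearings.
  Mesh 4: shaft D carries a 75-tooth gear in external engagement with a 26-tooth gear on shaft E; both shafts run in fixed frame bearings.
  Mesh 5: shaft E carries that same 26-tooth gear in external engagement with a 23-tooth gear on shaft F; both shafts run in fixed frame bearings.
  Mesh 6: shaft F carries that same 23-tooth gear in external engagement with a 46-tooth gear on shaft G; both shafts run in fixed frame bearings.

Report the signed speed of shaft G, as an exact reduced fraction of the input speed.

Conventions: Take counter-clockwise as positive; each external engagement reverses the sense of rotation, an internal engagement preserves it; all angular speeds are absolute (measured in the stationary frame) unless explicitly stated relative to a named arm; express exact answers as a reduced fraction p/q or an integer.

6-mesh fixed-axis compound train (all bearings frame-fixed)
mesh 1 [32T→68T]: |ω|/ω_in = 1×32/68 = 8/17, sense flips to −
mesh 2 [68T→92T]: |ω|/ω_in = (8/17)×68/92 = 8/23, sense flips to +
mesh 3 [38T→94T]: |ω|/ω_in = (8/23)×38/94 = 152/1081, sense flips to −
mesh 4 [75T→26T]: |ω|/ω_in = (152/1081)×75/26 = 5700/14053, sense flips to +
mesh 5 [26T→23T]: |ω|/ω_in = (5700/14053)×26/23 = 11400/24863, sense flips to −
mesh 6 [23T→46T]: |ω|/ω_in = (11400/24863)×23/46 = 5700/24863, sense flips to +
signed output speed (× input speed) = 5700/24863

5700/24863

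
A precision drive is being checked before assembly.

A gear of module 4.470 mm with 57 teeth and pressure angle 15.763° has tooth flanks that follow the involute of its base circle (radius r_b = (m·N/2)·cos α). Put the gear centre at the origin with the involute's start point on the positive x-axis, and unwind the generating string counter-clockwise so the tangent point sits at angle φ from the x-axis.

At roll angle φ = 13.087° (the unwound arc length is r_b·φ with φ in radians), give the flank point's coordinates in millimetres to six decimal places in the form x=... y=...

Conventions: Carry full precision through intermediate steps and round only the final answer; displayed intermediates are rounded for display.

x=125.760775 y=0.484472

topology: single-mesh involute geometry — m = 4.470, N = 57
pitch radius r_p = m·N/2 = 4.470·57/2 = 127.395000
base radius r_b = r_p·cos α = 127.395000·cos 15.763° = 122.604136
roll angle φ = 13.087° = 0.22841124 rad
x = r_b·(cos φ + φ·sin φ) = 125.760775
y = r_b·(sin φ − φ·cos φ) = 0.484472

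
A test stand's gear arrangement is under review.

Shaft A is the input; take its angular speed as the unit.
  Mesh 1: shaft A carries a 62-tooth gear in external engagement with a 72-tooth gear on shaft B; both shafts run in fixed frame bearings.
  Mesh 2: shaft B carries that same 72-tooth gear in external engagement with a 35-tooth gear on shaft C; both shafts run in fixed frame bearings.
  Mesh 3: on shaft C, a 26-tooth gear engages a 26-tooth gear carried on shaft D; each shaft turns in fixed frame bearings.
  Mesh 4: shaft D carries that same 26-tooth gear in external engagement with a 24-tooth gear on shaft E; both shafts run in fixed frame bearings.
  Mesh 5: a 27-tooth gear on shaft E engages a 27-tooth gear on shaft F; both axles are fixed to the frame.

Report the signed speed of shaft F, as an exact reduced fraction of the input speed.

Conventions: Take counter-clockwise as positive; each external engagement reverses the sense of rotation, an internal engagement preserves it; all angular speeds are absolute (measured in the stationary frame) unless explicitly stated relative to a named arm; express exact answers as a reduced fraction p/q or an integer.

5-mesh fixed-axis compound train (all bearings frame-fixed)
mesh 1 [62T→72T]: |ω|/ω_in = 1×62/72 = 31/36, sense flips to −
mesh 2 [72T→35T]: |ω|/ω_in = (31/36)×72/35 = 62/35, sense flips to +
mesh 3 [26T→26T]: |ω|/ω_in = (62/35)×26/26 = 62/35, sense flips to −
mesh 4 [26T→24T]: |ω|/ω_in = (62/35)×26/24 = 403/210, sense flips to +
mesh 5 [27T→27T]: |ω|/ω_in = (403/210)×27/27 = 403/210, sense flips to −
signed output speed (× input speed) = -403/210

-403/210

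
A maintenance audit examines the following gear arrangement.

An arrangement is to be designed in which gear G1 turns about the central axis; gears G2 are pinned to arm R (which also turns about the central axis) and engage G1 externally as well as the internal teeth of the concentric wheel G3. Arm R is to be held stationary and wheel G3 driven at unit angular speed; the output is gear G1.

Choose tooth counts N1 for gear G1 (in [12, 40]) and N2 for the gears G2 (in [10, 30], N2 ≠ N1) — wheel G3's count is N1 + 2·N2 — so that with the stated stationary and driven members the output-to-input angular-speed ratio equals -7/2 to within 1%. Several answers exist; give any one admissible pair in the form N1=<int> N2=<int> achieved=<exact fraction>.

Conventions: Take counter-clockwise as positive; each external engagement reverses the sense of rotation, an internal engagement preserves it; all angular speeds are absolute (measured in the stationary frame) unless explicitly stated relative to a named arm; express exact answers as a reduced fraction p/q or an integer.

N1=12 N2=15 achieved=-7/2

design class (target -7/2): planetary set
Willis with ω_arm = 0: ω_sun/ω_ring = −N3/N1; set equal to -7/2  ⇒  N3/N1 = −(-7/2) = 7/2
N3 = N1 + 2·N2  ⇒  N2/N1 = (N3/N1 − 1)/2 = (7/2 − 1)/2 = 5/4
smallest multiple with N1 ≥ 12 and N2 ≥ 10: k = 3  ⇒  N1 = 3·4 = 12, N2 = 3·5 = 15 (N1 ≤ 40, N2 ≤ 30, N2 ≠ N1 ✓), N3 = 12 + 2·15 = 42
check: −N3/N1 with N1 = 12, N3 = 42 gives -7/2; |achieved − target| = 0 ≤ 7/200 ✓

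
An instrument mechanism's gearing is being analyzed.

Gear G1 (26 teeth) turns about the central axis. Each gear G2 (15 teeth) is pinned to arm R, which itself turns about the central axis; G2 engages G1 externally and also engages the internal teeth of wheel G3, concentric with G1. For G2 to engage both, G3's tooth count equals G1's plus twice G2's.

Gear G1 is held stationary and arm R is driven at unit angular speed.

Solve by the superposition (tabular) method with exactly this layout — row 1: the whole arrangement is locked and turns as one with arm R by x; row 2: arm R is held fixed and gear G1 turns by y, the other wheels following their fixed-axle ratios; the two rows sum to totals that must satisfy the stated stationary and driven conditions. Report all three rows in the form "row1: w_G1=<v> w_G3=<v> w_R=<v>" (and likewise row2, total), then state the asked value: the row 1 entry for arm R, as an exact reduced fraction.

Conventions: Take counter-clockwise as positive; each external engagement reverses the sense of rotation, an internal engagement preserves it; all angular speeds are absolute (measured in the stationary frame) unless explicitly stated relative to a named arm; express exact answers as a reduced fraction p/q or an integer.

topology: planetary set — G1 26T / G2 15T / G3 56T, arm = carrier (Willis)
row 1: whole set turns with the arm by x
row 2 — arm fixed, fixed-axis ratios: sun y, ring −(26/56)·y, arm 0
boundary: total ω_sun = x + y = 0 and total ω_arm = x = 1  ⇒  y = -1, x = 1
row 2 ring = −(26/56)·(-1) = 13/28
totals (row 1 + row 2): sun 1 + (-1) = 0, ring 1 + 13/28 = 41/28, arm 1 + 0 = 1
asked cell (row1, arm) = 1

row1: w_G1=1 w_G3=1 w_R=1
row2: w_G1=-1 w_G3=13/28 w_R=0
total: w_G1=0 w_G3=41/28 w_R=1
asked value: 1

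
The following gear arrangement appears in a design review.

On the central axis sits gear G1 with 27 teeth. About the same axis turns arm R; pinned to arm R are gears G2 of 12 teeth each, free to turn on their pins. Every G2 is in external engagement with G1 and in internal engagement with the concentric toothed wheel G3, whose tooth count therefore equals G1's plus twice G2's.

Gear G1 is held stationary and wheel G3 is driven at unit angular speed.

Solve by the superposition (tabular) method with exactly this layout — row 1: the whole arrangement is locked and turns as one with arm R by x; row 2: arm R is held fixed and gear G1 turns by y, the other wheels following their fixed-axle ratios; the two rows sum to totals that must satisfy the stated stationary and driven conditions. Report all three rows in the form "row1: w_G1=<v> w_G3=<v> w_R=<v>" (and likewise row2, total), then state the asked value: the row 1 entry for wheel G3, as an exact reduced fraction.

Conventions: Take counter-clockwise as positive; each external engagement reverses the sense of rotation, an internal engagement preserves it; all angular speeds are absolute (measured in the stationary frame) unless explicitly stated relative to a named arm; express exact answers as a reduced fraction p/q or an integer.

row1: w_G1=17/26 w_G3=17/26 w_R=17/26
row2: w_G1=-17/26 w_G3=9/26 w_R=0
total: w_G1=0 w_G3=1 w_R=17/26
asked value: 17/26

recognized (axles ride arm R): planetary set, 27/12/51 teeth
row 1: whole set turns with the arm by x
row 2 — arm fixed, fixed-axis ratios: sun y, ring −(27/51)·y, arm 0
boundary: total ω_sun = x + y = 0 and total ω_ring = x − (27/51)·y = 1  ⇒  y = -17/26, x = 17/26
row 2 ring = −(27/51)·(-17/26) = 9/26
totals (row 1 + row 2): sun 17/26 + (-17/26) = 0, ring 17/26 + 9/26 = 1, arm 17/26 + 0 = 17/26
asked cell (row1, ring) = 17/26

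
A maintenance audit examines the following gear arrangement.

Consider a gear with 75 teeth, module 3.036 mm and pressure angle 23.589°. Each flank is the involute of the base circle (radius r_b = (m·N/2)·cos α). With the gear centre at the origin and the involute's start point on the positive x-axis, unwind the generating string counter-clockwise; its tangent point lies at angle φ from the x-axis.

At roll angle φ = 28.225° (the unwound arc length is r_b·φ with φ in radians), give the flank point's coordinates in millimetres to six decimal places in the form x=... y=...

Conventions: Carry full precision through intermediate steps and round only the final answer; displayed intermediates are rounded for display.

x=116.238761 y=4.057641

single-mesh involute tooth geometry (75T wheel at module 3.036)
pitch radius r_p = m·N/2 = 3.036·75/2 = 113.850000
base radius r_b = r_p·cos α = 113.850000·cos 23.589° = 104.336646
roll angle φ = 28.225° = 0.49261918 rad
x = r_b·(cos φ + φ·sin φ) = 116.238761
y = r_b·(sin φ − φ·cos φ) = 4.057641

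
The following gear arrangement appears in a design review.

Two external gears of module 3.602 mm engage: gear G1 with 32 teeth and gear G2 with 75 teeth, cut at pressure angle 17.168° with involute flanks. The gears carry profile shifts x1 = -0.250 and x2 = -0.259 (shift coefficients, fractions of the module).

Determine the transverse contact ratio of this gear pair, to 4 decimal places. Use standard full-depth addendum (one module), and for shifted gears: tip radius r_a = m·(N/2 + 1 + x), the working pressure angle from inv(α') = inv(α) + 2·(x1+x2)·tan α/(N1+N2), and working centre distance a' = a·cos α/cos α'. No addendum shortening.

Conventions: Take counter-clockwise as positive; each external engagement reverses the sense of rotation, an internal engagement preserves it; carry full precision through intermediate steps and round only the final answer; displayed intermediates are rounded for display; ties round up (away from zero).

2.1171

recognized (one external pair, fixed centres): single-mesh tooth geometry, m = 3.602, N1 = 32, N2 = 75
base radii: r_b1 = 55.064112, r_b2 = 129.056513
tip radii: r_a1 = 60.333500, r_a2 = 137.744082
inv(α') = inv(17.168°) + 2·(-0.250-0.259)·tan α/(32+75) = 0.00636241  ⇒  α' = 15.16769°
a' = a·cos α / cos α' = 192.7070·cos 17.168°/cos 15.16769° = 190.766118
action lengths: √(r_a1²−r_b1²) = 24.659172, √(r_a2²−r_b2²) = 48.144040
base pitch p_b = π·m·cos α = 10.811813
CR = (24.659172 + 48.144040 − 190.766118·sin 15.16769°)/10.811813 = 2.117149
contact ratio ≈ 2.1171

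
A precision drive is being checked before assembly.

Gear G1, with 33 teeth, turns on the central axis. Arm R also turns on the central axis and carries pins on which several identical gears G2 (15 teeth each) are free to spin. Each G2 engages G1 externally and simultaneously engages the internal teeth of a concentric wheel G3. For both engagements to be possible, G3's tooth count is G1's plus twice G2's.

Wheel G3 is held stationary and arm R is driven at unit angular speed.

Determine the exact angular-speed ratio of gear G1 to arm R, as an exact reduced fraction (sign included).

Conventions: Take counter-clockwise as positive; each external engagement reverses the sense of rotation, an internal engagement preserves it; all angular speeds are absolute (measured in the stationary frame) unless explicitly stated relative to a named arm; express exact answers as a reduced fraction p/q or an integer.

32/11

topology: planetary set — G1 33T / G2 15T / G3 63T, arm = carrier (Willis)
ring teeth: 33 + 2·15 = 63
33(ω_sun−ω_arm) = −63(ω_ring−ω_arm),  ω_ring = 0, ω_arm = 1
ω_sun = 1 − (63/33)(0−1) = 32/11
ω_out/ω_in = 32/11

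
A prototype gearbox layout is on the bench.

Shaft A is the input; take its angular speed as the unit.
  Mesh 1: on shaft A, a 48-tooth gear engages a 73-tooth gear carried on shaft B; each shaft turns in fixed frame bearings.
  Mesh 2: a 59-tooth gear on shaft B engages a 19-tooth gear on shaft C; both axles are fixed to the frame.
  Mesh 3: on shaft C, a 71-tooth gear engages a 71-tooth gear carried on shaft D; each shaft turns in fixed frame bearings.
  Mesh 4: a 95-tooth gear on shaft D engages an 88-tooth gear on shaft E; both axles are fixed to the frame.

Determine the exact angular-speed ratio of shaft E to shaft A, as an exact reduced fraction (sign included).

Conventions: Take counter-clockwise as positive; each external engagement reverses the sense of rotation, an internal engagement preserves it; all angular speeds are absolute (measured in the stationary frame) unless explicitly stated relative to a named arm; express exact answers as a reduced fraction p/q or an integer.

class = fixed-axis compound train [4 meshes; 4 ratios multiply, 4 sense flips]
mesh 1 [48T→73T]: running ratio 48/73, sense −
mesh 2 [59T→19T]: running ratio 2832/1387, sense +
mesh 3 [71T→71T]: running ratio 2832/1387, sense −
mesh 4 [95T→88T]: running ratio 1770/803, sense +
ω_out/ω_in = 1770/803

1770/803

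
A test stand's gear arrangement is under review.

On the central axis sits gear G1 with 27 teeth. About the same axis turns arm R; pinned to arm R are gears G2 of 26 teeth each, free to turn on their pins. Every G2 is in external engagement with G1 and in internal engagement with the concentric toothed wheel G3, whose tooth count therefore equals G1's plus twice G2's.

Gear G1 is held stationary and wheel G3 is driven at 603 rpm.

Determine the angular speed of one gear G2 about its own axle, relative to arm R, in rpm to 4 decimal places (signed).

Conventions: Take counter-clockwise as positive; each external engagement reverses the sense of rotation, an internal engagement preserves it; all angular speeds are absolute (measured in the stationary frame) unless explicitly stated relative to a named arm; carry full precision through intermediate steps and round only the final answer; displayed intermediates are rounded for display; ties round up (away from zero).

recognized (axles ride arm R): planetary set, 27/26/79 teeth
normalise by the input: solve with ω_ring = 1, then scale by 603 rpm
ring teeth: 27 + 2·26 = 79
27(ω_sun−ω_arm) = −79(ω_ring−ω_arm),  ω_sun = 0, ω_ring = 1
27(0−ω_arm) = −79(1−ω_arm)  ⇒  106·ω_arm = 79  ⇒  ω_arm = 79/106
sun–planet mesh: 27·(0−79/106) = −26·(ω_p−ω_arm)  ⇒  ω_p−ω_arm = 2133/2756
scale: ω_p−ω_arm = 2133/2756 × 603 rpm = +466.6905 rpm

+466.6905 rpm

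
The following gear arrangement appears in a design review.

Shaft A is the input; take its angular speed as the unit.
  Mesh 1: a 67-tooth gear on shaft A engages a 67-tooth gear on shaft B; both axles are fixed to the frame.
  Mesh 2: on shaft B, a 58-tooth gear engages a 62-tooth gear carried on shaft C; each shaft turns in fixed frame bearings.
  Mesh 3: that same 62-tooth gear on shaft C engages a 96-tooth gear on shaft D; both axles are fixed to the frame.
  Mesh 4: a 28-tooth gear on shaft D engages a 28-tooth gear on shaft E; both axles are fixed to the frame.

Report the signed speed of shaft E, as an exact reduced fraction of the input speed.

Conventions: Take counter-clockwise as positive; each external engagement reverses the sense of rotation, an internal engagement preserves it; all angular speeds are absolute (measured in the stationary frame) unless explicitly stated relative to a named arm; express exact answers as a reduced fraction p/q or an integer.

4-mesh fixed-axis compound train (all bearings frame-fixed)
mesh 1 [67T→67T]: |ω|/ω_in = 1×67/67 = 1, sense flips to −
mesh 2 [58T→62T]: |ω|/ω_in = 1×58/62 = 29/31, sense flips to +
mesh 3 [62T→96T]: |ω|/ω_in = (29/31)×62/96 = 29/48, sense flips to −
mesh 4 [28T→28T]: |ω|/ω_in = (29/48)×28/28 = 29/48, sense flips to +
signed output speed (× input speed) = 29/48

29/48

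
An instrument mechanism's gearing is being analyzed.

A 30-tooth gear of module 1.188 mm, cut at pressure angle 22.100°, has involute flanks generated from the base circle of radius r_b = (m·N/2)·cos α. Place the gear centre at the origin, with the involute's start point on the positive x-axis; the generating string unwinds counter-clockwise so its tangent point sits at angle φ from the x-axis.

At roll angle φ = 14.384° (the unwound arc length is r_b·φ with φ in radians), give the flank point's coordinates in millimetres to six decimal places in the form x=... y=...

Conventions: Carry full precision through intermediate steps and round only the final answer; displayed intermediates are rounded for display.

class = single-mesh tooth geometry [base-circle involute, m = 1.188, 30T]
pitch radius r_p = m·N/2 = 1.188·30/2 = 17.820000
base radius r_b = r_p·cos α = 17.820000·cos 22.100° = 16.510740
roll angle φ = 14.384° = 0.25104816 rad
x = r_b·(cos φ + φ·sin φ) = 17.022867
y = r_b·(sin φ − φ·cos φ) = 0.086532

x=17.022867 y=0.086532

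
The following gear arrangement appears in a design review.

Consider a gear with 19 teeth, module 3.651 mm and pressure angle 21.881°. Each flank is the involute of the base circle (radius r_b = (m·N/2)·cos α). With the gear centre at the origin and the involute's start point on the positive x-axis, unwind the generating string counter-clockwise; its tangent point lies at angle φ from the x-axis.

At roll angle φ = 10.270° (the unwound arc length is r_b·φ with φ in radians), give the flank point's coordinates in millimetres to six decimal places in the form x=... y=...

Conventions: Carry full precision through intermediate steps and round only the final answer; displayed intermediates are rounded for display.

x=32.698726 y=0.061587

topology: single-mesh involute geometry — m = 3.651, N = 19
pitch radius r_p = m·N/2 = 3.651·19/2 = 34.684500
base radius r_b = r_p·cos α = 34.684500·cos 21.881° = 32.185825
roll angle φ = 10.270° = 0.17924531 rad
x = r_b·(cos φ + φ·sin φ) = 32.698726
y = r_b·(sin φ − φ·cos φ) = 0.061587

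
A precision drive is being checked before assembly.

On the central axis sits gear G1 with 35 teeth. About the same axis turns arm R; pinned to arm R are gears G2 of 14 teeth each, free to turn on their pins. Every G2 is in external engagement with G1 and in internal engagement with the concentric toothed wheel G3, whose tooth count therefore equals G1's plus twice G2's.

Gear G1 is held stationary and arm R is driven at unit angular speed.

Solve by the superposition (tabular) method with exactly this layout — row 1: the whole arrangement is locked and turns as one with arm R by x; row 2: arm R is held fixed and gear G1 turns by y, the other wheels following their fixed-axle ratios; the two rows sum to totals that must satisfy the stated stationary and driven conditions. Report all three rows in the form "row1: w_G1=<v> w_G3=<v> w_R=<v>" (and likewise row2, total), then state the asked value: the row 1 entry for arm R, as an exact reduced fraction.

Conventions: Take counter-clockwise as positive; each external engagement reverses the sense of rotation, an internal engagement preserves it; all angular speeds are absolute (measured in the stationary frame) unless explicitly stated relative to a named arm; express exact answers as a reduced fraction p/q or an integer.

row1: w_G1=1 w_G3=1 w_R=1
row2: w_G1=-1 w_G3=5/9 w_R=0
total: w_G1=0 w_G3=14/9 w_R=1
asked value: 1

planetary set (35T centre, 14T on arm, 63T internal) — Willis relation
superposition row 1 [locked train]: every member turns x
row 2 (arm held, sun turns y): ω_ring = −(35/63)·y, ω_arm = 0
boundary: total ω_sun = x + y = 0 and total ω_arm = x = 1  ⇒  y = -1, x = 1
row 2 ring = −(35/63)·(-1) = 5/9
totals (row 1 + row 2): sun 1 + (-1) = 0, ring 1 + 5/9 = 14/9, arm 1 + 0 = 1
asked cell (row1, arm) = 1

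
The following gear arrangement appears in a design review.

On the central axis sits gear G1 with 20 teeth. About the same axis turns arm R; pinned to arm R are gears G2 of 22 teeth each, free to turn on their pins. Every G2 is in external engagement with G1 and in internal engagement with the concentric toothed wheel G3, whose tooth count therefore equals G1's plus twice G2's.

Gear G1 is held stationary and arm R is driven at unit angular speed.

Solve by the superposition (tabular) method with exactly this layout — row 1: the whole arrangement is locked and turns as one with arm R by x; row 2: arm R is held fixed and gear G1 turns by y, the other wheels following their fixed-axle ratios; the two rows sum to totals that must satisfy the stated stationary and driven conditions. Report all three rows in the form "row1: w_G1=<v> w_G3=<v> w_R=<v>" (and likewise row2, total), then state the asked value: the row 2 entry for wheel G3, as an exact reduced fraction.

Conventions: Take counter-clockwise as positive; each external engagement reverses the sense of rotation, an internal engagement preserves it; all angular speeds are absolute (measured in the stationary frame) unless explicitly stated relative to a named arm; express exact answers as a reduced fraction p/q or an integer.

recognized (axles ride arm R): planetary set, 20/22/64 teeth
row 1: whole set turns with the arm by x
row 2 (arm held, sun turns y): ω_ring = −(20/64)·y, ω_arm = 0
boundary: total ω_sun = x + y = 0 and total ω_arm = x = 1  ⇒  y = -1, x = 1
row 2 ring = −(20/64)·(-1) = 5/16
totals (row 1 + row 2): sun 1 + (-1) = 0, ring 1 + 5/16 = 21/16, arm 1 + 0 = 1
asked cell (row2, ring) = 5/16

row1: w_G1=1 w_G3=1 w_R=1
row2: w_G1=-1 w_G3=5/16 w_R=0
total: w_G1=0 w_G3=21/16 w_R=1
asked value: 5/16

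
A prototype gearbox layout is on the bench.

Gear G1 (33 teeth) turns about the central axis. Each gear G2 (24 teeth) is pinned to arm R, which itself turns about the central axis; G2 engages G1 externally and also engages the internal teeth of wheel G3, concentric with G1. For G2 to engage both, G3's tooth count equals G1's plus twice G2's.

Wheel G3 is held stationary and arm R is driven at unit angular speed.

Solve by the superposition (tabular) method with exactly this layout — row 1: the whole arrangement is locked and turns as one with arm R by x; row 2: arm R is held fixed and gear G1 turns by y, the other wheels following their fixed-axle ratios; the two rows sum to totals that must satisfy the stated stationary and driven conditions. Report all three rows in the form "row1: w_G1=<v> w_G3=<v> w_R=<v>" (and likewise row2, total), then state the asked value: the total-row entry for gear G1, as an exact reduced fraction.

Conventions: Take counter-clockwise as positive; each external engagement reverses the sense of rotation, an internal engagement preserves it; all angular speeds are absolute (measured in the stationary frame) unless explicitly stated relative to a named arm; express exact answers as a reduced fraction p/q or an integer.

row1: w_G1=1 w_G3=1 w_R=1
row2: w_G1=27/11 w_G3=-1 w_R=0
total: w_G1=38/11 w_G3=0 w_R=1
asked value: 38/11

planetary set (33T centre, 24T on arm, 81T internal) — Willis relation
superposition row 1 [locked train]: every member turns x
row 2 — arm fixed, fixed-axis ratios: sun y, ring −(33/81)·y, arm 0
boundary: total ω_ring = x − (33/81)·y = 0 and total ω_arm = x = 1  ⇒  y = 27/11, x = 1
row 2 ring = −(33/81)·27/11 = -1
totals (row 1 + row 2): sun 1 + 27/11 = 38/11, ring 1 + (-1) = 0, arm 1 + 0 = 1
asked cell (total, sun) = 38/11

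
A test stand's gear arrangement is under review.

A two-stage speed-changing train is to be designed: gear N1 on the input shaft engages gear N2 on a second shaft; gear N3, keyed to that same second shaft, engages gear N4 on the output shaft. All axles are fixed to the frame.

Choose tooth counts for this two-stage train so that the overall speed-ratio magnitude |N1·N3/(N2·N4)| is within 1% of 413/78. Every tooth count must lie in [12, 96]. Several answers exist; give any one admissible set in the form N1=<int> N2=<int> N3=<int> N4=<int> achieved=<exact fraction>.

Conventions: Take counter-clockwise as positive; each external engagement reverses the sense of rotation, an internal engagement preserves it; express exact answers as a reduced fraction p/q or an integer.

N1=14 N2=12 N3=59 N4=13 achieved=413/78

design class (target 413/78): fixed-axis compound train
target = 413/78 in lowest terms: an exact hit needs N1·N3 = k·413 and N2·N4 = k·78 for one integer k, every count in [12, 96]; additionally prefer no 1:1 stage (N1 ≠ N2, N3 ≠ N4)
k = 1: no 1:1-free in-range split of k·413 and k·78 into factor pairs; take k = 2
k = 2: N1·N3 = 826 = 14·59, N2·N4 = 156 = 12·13
achieved = 14·59/(12·13) = 413/78; |achieved − target| = 0 ≤ 413/7800 ✓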